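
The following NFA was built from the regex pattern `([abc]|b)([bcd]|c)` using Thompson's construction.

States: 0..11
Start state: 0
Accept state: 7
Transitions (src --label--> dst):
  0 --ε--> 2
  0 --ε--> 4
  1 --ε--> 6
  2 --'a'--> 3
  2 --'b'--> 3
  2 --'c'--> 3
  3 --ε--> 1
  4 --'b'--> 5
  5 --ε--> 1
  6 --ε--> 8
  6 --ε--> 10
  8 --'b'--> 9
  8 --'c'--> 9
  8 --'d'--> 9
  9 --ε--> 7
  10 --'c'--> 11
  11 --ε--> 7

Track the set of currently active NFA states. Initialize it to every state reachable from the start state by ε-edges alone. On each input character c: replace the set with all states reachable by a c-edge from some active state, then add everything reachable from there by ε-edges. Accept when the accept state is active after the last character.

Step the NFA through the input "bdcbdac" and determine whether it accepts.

Answer: REJECT

Steps:
S₀ = ε-closure({0}) = {0,2,4}
'b' @ 1: {1,3,5,6,8,10}
'd' @ 2: {7,9}  [accepting]
'c' @ 3: {}  — dead — no transitions
rest 'bdac' ignored (set empty)
end set {} — state 7 not in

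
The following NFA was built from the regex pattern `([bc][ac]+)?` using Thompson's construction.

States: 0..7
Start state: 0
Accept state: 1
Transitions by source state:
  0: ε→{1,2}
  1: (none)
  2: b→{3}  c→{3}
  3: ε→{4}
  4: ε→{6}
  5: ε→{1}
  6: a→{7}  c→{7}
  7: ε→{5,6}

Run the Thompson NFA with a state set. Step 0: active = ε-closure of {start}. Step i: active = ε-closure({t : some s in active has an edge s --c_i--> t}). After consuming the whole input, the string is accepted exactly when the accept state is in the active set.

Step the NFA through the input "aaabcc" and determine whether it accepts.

Answer: REJECT

Steps:
start: ε-closure({0}) = {0,1,2}
'a' @ 1: {}  — no active states
rest 'aabcc' ignored (set empty)
final: {}; accept 1 not in set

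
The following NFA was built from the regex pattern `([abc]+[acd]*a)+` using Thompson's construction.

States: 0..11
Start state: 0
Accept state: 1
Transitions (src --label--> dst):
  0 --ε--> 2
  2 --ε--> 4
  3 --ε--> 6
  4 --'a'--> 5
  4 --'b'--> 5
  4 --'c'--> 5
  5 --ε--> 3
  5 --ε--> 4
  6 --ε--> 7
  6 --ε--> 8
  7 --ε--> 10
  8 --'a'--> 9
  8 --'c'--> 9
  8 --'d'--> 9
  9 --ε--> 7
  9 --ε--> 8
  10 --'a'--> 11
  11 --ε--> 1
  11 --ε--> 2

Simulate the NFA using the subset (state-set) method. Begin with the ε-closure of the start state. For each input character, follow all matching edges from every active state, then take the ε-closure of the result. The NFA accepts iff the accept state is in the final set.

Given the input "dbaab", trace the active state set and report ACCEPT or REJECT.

Answer: REJECT

Trace:
initial (ε-close {0}): {0,2,4}
'd' @ 1: {}  — dead — no transitions
rest 'baab' ignored (set empty)
end set {} — state 1 not in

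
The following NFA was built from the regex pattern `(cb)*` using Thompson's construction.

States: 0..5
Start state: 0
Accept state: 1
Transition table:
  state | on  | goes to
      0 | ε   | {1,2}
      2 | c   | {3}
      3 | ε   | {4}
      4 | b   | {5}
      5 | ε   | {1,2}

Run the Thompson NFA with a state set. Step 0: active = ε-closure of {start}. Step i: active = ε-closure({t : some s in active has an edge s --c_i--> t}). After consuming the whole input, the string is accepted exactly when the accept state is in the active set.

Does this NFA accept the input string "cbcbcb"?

initial (ε-close {0}): {0,1,2}
'c' @ 1: {3,4}
'b' @ 2: {1,2,5}  [accepting]
'c' @ 3: {3,4}
'b' @ 4: {1,2,5}  [accepting]
'c' @ 5: {3,4}
'b' @ 6: {1,2,5}  [accepting]
final: {1,2,5}; accept 1 in set

Answer: ACCEPT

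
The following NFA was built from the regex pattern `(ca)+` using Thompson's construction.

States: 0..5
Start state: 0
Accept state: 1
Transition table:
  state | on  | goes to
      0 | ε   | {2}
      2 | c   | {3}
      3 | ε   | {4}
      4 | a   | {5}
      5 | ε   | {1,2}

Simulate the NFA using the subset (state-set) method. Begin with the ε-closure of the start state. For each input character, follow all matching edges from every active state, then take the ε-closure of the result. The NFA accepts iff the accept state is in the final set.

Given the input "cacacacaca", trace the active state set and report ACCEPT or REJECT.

Answer: ACCEPT

Trace:
start: ε-closure({0}) = {0,2}
'c' @ 1: {3,4}
'a' @ 2: {1,2,5}  (accept∈set)
'c' @ 3: {3,4}
'a' @ 4: {1,2,5}  (accept∈set)
'c' @ 5: {3,4}
'a' @ 6: {1,2,5}  (accept∈set)
'c' @ 7: {3,4}
'a' @ 8: {1,2,5}  (accept∈set)
'c' @ 9: {3,4}
'a' @ 10: {1,2,5}  (accept∈set)
after full input: {1,2,5}  (accept=1 in)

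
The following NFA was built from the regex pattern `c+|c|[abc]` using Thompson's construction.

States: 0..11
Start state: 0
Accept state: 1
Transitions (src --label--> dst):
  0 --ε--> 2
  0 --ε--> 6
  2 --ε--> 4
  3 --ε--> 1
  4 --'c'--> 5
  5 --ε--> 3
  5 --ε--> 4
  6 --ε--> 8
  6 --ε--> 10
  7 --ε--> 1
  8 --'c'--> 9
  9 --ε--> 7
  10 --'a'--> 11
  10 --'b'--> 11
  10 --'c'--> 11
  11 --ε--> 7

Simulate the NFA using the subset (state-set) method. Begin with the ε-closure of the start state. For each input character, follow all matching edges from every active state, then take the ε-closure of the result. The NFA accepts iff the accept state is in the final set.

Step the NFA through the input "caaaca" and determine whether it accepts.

S₀ = ε-closure({0}) = {0,2,4,6,8,10}
'c' @ 1: {1,3,4,5,7,9,11}  (accept∈set)
'a' @ 2: {}  — dead — no transitions
rest 'aaca' ignored (set empty)
end set {} — state 1 not in

Answer: REJECT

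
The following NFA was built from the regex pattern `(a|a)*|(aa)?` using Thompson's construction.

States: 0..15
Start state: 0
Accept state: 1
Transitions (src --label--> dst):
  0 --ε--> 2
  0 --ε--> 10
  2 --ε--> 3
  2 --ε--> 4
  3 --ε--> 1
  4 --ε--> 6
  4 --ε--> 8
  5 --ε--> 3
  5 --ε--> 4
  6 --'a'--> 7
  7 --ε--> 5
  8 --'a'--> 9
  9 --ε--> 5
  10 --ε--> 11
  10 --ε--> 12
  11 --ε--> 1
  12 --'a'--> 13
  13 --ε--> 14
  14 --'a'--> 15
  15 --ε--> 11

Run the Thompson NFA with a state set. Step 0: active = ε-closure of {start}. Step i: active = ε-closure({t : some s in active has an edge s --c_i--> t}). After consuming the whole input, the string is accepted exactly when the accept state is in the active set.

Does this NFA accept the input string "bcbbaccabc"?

initial (ε-close {0}): {0,1,2,3,4,6,8,10,11,12}
'b' @ 1: {}  — no active states
rest 'cbbaccabc' ignored (set empty)
after full input: {}  (accept=1 not in)

Answer: REJECT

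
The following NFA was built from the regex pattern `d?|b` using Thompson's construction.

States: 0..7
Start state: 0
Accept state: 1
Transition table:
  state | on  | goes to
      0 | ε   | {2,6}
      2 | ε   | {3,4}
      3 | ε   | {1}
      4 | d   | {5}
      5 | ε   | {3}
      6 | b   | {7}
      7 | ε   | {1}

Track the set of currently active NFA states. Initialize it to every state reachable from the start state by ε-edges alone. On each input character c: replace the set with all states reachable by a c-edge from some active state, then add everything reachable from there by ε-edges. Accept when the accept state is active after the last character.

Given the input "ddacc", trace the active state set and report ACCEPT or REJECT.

Answer: REJECT

Derivation:
start: ε-closure({0}) = {0,1,2,3,4,6}
'd' @ 1: {1,3,5}  ✓accept
'd' @ 2: {}  — state set empty
rest 'acc' ignored (set empty)
final: {}; accept 1 not in set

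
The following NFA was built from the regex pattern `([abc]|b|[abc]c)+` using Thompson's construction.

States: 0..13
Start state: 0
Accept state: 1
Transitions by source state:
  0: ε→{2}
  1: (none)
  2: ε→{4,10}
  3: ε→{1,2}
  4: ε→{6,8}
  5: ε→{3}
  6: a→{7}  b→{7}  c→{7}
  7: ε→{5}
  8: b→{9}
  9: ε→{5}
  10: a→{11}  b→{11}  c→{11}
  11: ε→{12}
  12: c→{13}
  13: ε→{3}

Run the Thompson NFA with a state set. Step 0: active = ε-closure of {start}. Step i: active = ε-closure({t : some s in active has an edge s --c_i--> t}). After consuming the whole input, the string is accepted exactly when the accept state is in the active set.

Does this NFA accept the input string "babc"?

S₀ = ε-closure({0}) = {0,2,4,6,8,10}
'b' @ 1: {1,2,3,4,5,6,7,8,9,10,11,12}  (accept∈set)
'a' @ 2: {1,2,3,4,5,6,7,8,10,11,12}  (accept∈set)
'b' @ 3: {1,2,3,4,5,6,7,8,9,10,11,12}  (accept∈set)
'c' @ 4: {1,2,3,4,5,6,7,8,10,11,12,13}  (accept∈set)
end set {1,2,3,4,5,6,7,8,10,11,12,13} — state 1 in

Answer: ACCEPT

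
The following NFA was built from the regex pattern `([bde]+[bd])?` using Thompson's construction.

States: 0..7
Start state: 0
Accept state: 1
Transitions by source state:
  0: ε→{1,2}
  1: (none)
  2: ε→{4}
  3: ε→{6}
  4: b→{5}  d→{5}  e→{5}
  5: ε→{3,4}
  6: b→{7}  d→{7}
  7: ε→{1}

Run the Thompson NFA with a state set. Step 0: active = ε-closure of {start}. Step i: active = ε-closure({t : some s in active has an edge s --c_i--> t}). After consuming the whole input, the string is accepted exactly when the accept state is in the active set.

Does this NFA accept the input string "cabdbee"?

initial (ε-close {0}): {0,1,2,4}
'c' @ 1: {}  — state set empty
rest 'abdbee' ignored (set empty)
final: {}; accept 1 not in set

Answer: REJECT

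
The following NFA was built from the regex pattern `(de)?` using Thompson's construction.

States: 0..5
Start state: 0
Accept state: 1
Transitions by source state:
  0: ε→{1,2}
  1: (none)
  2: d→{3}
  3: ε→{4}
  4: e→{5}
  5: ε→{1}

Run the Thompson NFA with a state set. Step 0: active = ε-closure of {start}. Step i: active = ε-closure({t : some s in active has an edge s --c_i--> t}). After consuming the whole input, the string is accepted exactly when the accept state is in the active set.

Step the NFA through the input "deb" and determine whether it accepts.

start: ε-closure({0}) = {0,1,2}
'd' @ 1: {3,4}
'e' @ 2: {1,5}  [accepting]
'b' @ 3: {}  — dead — no transitions
end set {} — state 1 not in

Answer: REJECT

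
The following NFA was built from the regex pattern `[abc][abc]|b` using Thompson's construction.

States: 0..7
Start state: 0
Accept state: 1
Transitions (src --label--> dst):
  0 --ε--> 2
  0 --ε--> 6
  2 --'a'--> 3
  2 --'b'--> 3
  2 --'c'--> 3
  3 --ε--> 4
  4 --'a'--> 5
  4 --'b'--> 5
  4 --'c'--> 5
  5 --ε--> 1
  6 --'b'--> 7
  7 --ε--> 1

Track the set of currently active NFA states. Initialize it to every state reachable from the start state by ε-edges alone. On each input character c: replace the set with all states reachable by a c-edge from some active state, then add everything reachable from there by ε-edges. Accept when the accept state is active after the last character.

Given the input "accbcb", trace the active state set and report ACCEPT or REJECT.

Answer: REJECT

Trace:
start: ε-closure({0}) = {0,2,6}
'a' @ 1: {3,4}
'c' @ 2: {1,5}  ✓accept
'c' @ 3: {}  — no active states
rest 'bcb' ignored (set empty)
end set {} — state 1 not in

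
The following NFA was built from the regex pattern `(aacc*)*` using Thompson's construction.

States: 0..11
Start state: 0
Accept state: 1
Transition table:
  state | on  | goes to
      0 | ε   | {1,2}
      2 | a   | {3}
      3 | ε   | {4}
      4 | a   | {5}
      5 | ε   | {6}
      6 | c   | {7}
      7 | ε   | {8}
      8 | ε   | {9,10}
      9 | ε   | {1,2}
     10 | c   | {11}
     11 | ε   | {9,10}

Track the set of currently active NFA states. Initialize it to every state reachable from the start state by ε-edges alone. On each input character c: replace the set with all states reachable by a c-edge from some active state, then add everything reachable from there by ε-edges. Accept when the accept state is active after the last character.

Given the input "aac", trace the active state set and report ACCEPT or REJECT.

Answer: ACCEPT

Derivation:
S₀ = ε-closure({0}) = {0,1,2}
'a' @ 1: {3,4}
'a' @ 2: {5,6}
'c' @ 3: {1,2,7,8,9,10}  (accept∈set)
final: {1,2,7,8,9,10}; accept 1 in set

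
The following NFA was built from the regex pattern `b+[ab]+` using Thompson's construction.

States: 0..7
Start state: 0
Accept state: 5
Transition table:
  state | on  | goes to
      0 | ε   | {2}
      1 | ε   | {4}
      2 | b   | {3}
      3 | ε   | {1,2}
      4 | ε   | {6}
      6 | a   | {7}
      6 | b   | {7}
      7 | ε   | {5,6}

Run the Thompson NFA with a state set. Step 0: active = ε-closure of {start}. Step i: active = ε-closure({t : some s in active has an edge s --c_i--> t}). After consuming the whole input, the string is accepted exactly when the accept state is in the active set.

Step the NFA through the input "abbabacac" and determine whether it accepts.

S₀ = ε-closure({0}) = {0,2}
'a' @ 1: {}  — dead — no transitions
rest 'bbabacac' ignored (set empty)
end set {} — state 5 not in

Answer: REJECT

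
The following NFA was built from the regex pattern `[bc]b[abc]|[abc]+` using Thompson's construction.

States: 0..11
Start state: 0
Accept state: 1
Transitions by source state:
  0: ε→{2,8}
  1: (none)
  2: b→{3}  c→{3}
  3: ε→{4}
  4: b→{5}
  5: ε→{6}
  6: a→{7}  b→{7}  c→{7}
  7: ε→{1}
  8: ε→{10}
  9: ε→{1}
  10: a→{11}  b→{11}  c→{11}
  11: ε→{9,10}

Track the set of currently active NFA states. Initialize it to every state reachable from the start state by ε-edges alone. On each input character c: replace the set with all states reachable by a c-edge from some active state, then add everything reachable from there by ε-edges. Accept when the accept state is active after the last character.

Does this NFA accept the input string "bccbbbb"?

Answer: ACCEPT

Derivation:
S₀ = ε-closure({0}) = {0,2,8,10}
'b' @ 1: {1,3,4,9,10,11}  (accept∈set)
'c' @ 2: {1,9,10,11}  (accept∈set)
'c' @ 3: {1,9,10,11}  (accept∈set)
'b' @ 4: {1,9,10,11}  (accept∈set)
'b' @ 5: {1,9,10,11}  (accept∈set)
'b' @ 6: {1,9,10,11}  (accept∈set)
'b' @ 7: {1,9,10,11}  (accept∈set)
after full input: {1,9,10,11}  (accept=1 in)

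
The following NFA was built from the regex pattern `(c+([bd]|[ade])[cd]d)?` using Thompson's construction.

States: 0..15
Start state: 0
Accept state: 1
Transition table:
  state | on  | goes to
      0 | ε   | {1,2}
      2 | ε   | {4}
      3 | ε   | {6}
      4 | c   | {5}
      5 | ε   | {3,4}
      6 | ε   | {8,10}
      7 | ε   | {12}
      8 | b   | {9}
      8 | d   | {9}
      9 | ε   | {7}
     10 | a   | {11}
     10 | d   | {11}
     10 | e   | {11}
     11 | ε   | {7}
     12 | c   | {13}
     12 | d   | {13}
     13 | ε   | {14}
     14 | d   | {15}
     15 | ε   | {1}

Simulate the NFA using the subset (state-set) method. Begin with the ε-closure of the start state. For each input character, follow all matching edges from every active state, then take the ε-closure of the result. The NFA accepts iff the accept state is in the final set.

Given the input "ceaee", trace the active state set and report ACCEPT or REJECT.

Answer: REJECT

Trace:
initial (ε-close {0}): {0,1,2,4}
'c' @ 1: {3,4,5,6,8,10}
'e' @ 2: {7,11,12}
'a' @ 3: {}  — dead — no transitions
rest 'ee' ignored (set empty)
after full input: {}  (accept=1 not in)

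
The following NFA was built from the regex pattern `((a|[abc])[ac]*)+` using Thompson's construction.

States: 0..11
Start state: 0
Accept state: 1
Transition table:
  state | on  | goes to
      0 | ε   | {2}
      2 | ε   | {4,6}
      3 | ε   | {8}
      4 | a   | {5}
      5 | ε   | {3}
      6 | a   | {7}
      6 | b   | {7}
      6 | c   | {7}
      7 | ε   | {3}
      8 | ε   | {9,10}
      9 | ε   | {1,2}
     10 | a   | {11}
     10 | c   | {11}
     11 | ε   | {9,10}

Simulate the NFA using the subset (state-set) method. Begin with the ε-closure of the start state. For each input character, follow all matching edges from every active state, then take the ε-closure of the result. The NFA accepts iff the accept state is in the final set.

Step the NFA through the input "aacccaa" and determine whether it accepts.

initial (ε-close {0}): {0,2,4,6}
'a' @ 1: {1,2,3,4,5,6,7,8,9,10}  [accepting]
'a' @ 2: {1,2,3,4,5,6,7,8,9,10,11}  [accepting]
'c' @ 3: {1,2,3,4,6,7,8,9,10,11}  [accepting]
'c' @ 4: {1,2,3,4,6,7,8,9,10,11}  [accepting]
'c' @ 5: {1,2,3,4,6,7,8,9,10,11}  [accepting]
'a' @ 6: {1,2,3,4,5,6,7,8,9,10,11}  [accepting]
'a' @ 7: {1,2,3,4,5,6,7,8,9,10,11}  [accepting]
after full input: {1,2,3,4,5,6,7,8,9,10,11}  (accept=1 in)

Answer: ACCEPT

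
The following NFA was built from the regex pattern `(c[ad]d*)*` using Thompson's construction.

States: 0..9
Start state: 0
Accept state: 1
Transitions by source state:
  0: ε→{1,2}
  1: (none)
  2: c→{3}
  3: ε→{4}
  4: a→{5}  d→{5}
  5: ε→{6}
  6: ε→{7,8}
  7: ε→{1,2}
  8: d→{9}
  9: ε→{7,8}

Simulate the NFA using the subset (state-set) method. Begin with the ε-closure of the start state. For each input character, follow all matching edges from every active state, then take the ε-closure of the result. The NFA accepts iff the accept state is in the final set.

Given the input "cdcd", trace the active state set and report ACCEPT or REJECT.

Answer: ACCEPT

Steps:
start: ε-closure({0}) = {0,1,2}
'c' @ 1: {3,4}
'd' @ 2: {1,2,5,6,7,8}  ✓accept
'c' @ 3: {3,4}
'd' @ 4: {1,2,5,6,7,8}  ✓accept
after full input: {1,2,5,6,7,8}  (accept=1 in)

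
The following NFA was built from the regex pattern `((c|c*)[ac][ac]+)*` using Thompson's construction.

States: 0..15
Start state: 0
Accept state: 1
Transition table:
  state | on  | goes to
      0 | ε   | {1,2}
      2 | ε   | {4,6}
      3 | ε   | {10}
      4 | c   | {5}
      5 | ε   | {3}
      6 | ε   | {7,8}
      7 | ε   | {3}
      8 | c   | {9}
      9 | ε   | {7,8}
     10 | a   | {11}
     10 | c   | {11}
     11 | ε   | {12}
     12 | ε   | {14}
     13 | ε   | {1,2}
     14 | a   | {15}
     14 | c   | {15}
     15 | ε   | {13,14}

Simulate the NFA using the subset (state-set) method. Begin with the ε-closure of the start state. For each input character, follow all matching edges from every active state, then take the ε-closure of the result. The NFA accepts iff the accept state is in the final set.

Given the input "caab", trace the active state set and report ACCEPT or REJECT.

S₀ = ε-closure({0}) = {0,1,2,3,4,6,7,8,10}
'c' @ 1: {3,5,7,8,9,10,11,12,14}
'a' @ 2: {1,2,3,4,6,7,8,10,11,12,13,14,15}  ✓accept
'a' @ 3: {1,2,3,4,6,7,8,10,11,12,13,14,15}  ✓accept
'b' @ 4: {}  — no active states
final: {}; accept 1 not in set

Answer: REJECT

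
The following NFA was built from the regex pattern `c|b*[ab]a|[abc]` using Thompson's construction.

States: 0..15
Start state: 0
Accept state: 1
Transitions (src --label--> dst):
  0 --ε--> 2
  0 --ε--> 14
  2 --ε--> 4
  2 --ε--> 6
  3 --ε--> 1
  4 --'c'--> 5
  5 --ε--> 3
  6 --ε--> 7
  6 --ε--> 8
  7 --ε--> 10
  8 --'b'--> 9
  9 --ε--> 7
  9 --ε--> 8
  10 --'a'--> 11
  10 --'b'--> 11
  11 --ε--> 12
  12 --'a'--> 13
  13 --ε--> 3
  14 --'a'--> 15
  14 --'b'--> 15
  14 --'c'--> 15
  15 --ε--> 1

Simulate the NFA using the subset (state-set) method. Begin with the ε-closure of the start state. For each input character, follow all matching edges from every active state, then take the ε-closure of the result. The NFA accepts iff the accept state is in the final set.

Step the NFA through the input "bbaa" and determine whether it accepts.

Answer: ACCEPT

Steps:
start: ε-closure({0}) = {0,2,4,6,7,8,10,14}
'b' @ 1: {1,7,8,9,10,11,12,15}  (accept∈set)
'b' @ 2: {7,8,9,10,11,12}
'a' @ 3: {1,3,11,12,13}  (accept∈set)
'a' @ 4: {1,3,13}  (accept∈set)
final: {1,3,13}; accept 1 in set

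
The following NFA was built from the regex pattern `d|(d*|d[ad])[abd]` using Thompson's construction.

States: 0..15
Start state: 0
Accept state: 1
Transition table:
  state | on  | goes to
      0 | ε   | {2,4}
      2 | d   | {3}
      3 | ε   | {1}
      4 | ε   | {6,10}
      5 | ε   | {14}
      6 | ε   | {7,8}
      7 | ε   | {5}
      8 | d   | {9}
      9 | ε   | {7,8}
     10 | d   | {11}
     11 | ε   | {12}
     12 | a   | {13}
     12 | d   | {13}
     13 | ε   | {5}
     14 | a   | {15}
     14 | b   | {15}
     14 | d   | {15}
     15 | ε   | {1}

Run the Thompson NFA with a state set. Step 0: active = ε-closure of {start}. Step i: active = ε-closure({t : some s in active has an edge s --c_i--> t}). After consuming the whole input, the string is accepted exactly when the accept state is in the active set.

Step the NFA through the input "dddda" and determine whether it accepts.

Answer: ACCEPT

Derivation:
initial (ε-close {0}): {0,2,4,5,6,7,8,10,14}
'd' @ 1: {1,3,5,7,8,9,11,12,14,15}  ✓accept
'd' @ 2: {1,5,7,8,9,13,14,15}  ✓accept
'd' @ 3: {1,5,7,8,9,14,15}  ✓accept
'd' @ 4: {1,5,7,8,9,14,15}  ✓accept
'a' @ 5: {1,15}  ✓accept
after full input: {1,15}  (accept=1 in)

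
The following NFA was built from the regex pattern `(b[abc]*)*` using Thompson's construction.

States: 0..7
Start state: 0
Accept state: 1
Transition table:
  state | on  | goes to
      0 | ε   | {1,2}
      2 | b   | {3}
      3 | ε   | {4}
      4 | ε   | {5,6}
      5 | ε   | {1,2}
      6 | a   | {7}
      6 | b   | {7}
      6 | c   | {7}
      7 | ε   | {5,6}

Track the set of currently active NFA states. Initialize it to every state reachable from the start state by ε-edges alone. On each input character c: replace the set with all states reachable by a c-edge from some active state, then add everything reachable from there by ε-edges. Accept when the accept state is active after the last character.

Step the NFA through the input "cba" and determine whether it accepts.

Answer: REJECT

Derivation:
initial (ε-close {0}): {0,1,2}
'c' @ 1: {}  — no active states
rest 'ba' ignored (set empty)
final: {}; accept 1 not in set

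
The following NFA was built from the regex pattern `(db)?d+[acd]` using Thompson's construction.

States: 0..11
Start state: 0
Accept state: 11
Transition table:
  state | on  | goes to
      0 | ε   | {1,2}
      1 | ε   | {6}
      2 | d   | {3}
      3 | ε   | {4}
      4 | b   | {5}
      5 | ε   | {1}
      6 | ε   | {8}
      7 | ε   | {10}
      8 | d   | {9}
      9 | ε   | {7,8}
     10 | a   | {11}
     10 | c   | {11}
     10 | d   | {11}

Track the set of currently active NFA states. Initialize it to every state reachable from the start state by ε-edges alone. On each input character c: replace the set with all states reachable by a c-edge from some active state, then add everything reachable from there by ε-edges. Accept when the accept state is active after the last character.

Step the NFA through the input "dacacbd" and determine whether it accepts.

S₀ = ε-closure({0}) = {0,1,2,6,8}
'd' @ 1: {3,4,7,8,9,10}
'a' @ 2: {11}  [accepting]
'c' @ 3: {}  — dead — no transitions
rest 'acbd' ignored (set empty)
final: {}; accept 11 not in set

Answer: REJECT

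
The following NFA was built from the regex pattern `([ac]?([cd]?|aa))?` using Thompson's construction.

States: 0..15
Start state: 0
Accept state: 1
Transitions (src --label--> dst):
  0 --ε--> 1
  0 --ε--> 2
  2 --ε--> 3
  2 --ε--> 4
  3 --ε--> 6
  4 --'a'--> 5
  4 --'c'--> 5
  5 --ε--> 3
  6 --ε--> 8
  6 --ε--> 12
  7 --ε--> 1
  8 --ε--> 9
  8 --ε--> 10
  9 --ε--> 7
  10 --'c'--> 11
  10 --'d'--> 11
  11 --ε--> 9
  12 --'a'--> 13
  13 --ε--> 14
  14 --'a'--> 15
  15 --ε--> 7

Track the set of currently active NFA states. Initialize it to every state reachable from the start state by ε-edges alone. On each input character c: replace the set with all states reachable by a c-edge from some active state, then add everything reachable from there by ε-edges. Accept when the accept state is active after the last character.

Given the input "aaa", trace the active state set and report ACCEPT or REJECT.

Answer: ACCEPT

Steps:
initial (ε-close {0}): {0,1,2,3,4,6,7,8,9,10,12}
'a' @ 1: {1,3,5,6,7,8,9,10,12,13,14}  [accepting]
'a' @ 2: {1,7,13,14,15}  [accepting]
'a' @ 3: {1,7,15}  [accepting]
final: {1,7,15}; accept 1 in set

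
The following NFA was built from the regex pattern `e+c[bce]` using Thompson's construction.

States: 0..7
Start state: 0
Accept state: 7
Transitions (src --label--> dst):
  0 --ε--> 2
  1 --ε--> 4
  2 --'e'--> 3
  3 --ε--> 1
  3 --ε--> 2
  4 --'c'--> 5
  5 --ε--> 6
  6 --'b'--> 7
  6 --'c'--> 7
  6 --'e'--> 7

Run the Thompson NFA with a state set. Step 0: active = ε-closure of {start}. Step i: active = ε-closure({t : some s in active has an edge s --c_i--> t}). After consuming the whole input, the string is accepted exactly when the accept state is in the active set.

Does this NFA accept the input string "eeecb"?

start: ε-closure({0}) = {0,2}
'e' @ 1: {1,2,3,4}
'e' @ 2: {1,2,3,4}
'e' @ 3: {1,2,3,4}
'c' @ 4: {5,6}
'b' @ 5: {7}  ✓accept
after full input: {7}  (accept=7 in)

Answer: ACCEPT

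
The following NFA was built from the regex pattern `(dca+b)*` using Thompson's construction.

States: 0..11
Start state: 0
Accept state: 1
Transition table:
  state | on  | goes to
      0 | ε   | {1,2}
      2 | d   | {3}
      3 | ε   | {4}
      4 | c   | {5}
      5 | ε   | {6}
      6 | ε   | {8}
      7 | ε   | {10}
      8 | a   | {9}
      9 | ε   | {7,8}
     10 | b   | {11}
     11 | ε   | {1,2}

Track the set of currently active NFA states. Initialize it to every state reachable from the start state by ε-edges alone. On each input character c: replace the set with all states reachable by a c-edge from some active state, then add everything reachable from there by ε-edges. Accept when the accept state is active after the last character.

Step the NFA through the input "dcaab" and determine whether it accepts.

Answer: ACCEPT

Derivation:
start: ε-closure({0}) = {0,1,2}
'd' @ 1: {3,4}
'c' @ 2: {5,6,8}
'a' @ 3: {7,8,9,10}
'a' @ 4: {7,8,9,10}
'b' @ 5: {1,2,11}  [accepting]
final: {1,2,11}; accept 1 in set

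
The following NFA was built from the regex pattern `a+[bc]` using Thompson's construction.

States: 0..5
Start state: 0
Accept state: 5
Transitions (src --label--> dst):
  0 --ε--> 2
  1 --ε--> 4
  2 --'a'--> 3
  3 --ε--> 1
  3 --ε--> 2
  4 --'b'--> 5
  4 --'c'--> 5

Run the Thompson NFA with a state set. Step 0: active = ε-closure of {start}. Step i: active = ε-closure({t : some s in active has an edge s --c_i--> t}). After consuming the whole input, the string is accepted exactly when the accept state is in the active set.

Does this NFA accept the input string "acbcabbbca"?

S₀ = ε-closure({0}) = {0,2}
'a' @ 1: {1,2,3,4}
'c' @ 2: {5}  (accept∈set)
'b' @ 3: {}  — dead — no transitions
rest 'cabbbca' ignored (set empty)
final: {}; accept 5 not in set

Answer: REJECT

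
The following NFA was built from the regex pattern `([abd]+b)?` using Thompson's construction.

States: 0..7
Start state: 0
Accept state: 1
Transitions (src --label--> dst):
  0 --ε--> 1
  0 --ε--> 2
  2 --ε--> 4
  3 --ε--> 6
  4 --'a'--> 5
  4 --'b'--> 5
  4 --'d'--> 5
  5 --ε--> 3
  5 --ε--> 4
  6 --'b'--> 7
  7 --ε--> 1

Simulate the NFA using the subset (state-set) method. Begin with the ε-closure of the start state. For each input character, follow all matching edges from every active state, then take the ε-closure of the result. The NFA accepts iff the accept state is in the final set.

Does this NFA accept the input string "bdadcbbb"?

initial (ε-close {0}): {0,1,2,4}
'b' @ 1: {3,4,5,6}
'd' @ 2: {3,4,5,6}
'a' @ 3: {3,4,5,6}
'd' @ 4: {3,4,5,6}
'c' @ 5: {}  — no active states
rest 'bbb' ignored (set empty)
end set {} — state 1 not in

Answer: REJECT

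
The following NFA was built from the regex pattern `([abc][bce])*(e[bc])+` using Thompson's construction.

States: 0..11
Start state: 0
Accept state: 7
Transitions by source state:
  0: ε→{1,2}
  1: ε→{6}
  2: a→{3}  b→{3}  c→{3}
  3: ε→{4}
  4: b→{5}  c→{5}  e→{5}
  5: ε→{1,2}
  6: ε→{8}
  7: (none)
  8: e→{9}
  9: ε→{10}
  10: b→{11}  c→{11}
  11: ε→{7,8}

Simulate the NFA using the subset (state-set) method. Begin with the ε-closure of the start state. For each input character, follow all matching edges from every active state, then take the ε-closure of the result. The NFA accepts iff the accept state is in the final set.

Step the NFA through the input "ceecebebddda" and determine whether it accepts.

initial (ε-close {0}): {0,1,2,6,8}
'c' @ 1: {3,4}
'e' @ 2: {1,2,5,6,8}
'e' @ 3: {9,10}
'c' @ 4: {7,8,11}  [accepting]
'e' @ 5: {9,10}
'b' @ 6: {7,8,11}  [accepting]
'e' @ 7: {9,10}
'b' @ 8: {7,8,11}  [accepting]
'd' @ 9: {}  — dead — no transitions
rest 'dda' ignored (set empty)
final: {}; accept 7 not in set

Answer: REJECT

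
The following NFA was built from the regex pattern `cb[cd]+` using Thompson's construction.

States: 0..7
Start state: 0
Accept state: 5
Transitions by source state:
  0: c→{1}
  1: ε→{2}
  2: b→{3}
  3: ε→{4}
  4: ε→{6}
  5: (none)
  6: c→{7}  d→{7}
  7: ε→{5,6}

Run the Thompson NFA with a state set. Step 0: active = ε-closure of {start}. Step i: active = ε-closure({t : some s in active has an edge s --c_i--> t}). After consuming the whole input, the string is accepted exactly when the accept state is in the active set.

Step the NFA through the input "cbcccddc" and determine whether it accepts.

Answer: ACCEPT

Derivation:
S₀ = ε-closure({0}) = {0}
'c' @ 1: {1,2}
'b' @ 2: {3,4,6}
'c' @ 3: {5,6,7}  (accept∈set)
'c' @ 4: {5,6,7}  (accept∈set)
'c' @ 5: {5,6,7}  (accept∈set)
'd' @ 6: {5,6,7}  (accept∈set)
'd' @ 7: {5,6,7}  (accept∈set)
'c' @ 8: {5,6,7}  (accept∈set)
after full input: {5,6,7}  (accept=5 in)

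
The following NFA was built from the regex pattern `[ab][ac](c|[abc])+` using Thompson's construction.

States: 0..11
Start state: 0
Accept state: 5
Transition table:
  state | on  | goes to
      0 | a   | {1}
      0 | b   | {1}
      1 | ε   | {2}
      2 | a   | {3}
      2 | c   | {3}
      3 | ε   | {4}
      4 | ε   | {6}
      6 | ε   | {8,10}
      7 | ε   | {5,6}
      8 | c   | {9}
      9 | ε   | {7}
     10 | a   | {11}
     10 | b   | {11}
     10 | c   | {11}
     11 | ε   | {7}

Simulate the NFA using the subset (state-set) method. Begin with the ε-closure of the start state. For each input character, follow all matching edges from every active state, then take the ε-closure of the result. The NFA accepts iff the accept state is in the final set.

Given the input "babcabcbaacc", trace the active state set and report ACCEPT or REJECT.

initial (ε-close {0}): {0}
'b' @ 1: {1,2}
'a' @ 2: {3,4,6,8,10}
'b' @ 3: {5,6,7,8,10,11}  (accept∈set)
'c' @ 4: {5,6,7,8,9,10,11}  (accept∈set)
'a' @ 5: {5,6,7,8,10,11}  (accept∈set)
'b' @ 6: {5,6,7,8,10,11}  (accept∈set)
'c' @ 7: {5,6,7,8,9,10,11}  (accept∈set)
'b' @ 8: {5,6,7,8,10,11}  (accept∈set)
'a' @ 9: {5,6,7,8,10,11}  (accept∈set)
'a' @ 10: {5,6,7,8,10,11}  (accept∈set)
'c' @ 11: {5,6,7,8,9,10,11}  (accept∈set)
'c' @ 12: {5,6,7,8,9,10,11}  (accept∈set)
final: {5,6,7,8,9,10,11}; accept 5 in set

Answer: ACCEPT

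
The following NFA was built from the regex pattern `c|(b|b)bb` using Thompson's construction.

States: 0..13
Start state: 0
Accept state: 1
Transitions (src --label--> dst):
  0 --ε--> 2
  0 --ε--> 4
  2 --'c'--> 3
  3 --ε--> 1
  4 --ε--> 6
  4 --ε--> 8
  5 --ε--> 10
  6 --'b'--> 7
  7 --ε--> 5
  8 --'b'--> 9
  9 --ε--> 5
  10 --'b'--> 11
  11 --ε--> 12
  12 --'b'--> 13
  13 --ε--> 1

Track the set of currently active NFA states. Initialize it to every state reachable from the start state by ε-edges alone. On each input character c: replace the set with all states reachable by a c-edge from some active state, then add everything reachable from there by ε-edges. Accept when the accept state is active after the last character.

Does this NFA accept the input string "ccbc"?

Answer: REJECT

Derivation:
S₀ = ε-closure({0}) = {0,2,4,6,8}
'c' @ 1: {1,3}  (accept∈set)
'c' @ 2: {}  — dead — no transitions
rest 'bc' ignored (set empty)
final: {}; accept 1 not in set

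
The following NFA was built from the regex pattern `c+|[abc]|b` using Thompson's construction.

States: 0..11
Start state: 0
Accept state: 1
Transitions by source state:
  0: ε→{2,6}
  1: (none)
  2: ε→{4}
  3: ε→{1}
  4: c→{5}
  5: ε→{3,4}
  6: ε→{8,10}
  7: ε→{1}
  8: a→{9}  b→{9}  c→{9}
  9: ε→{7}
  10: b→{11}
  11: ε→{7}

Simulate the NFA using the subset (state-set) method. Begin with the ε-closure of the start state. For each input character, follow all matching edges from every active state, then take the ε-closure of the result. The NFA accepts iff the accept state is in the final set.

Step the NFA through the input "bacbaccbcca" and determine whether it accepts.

Answer: REJECT

Trace:
initial (ε-close {0}): {0,2,4,6,8,10}
'b' @ 1: {1,7,9,11}  (accept∈set)
'a' @ 2: {}  — state set empty
rest 'cbaccbcca' ignored (set empty)
after full input: {}  (accept=1 not in)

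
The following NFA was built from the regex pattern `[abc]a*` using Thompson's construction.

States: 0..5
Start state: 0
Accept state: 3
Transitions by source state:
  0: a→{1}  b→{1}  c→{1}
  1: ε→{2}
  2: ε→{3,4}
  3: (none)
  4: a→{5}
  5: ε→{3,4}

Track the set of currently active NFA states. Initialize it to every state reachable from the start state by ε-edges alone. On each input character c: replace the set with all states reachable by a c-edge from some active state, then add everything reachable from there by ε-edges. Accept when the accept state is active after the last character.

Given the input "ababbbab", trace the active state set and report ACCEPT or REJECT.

start: ε-closure({0}) = {0}
'a' @ 1: {1,2,3,4}  ✓accept
'b' @ 2: {}  — no active states
rest 'abbbab' ignored (set empty)
after full input: {}  (accept=3 not in)

Answer: REJECT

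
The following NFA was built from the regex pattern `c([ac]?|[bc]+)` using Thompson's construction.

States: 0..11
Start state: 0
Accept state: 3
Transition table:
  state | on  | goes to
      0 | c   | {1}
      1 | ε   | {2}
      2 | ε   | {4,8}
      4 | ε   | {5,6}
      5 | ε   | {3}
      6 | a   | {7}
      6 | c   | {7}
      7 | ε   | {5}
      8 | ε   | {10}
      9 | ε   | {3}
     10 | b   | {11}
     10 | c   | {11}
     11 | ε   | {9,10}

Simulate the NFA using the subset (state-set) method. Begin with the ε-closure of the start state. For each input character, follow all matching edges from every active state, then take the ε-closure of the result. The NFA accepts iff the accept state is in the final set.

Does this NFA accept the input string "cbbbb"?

initial (ε-close {0}): {0}
'c' @ 1: {1,2,3,4,5,6,8,10}  ✓accept
'b' @ 2: {3,9,10,11}  ✓accept
'b' @ 3: {3,9,10,11}  ✓accept
'b' @ 4: {3,9,10,11}  ✓accept
'b' @ 5: {3,9,10,11}  ✓accept
after full input: {3,9,10,11}  (accept=3 in)

Answer: ACCEPT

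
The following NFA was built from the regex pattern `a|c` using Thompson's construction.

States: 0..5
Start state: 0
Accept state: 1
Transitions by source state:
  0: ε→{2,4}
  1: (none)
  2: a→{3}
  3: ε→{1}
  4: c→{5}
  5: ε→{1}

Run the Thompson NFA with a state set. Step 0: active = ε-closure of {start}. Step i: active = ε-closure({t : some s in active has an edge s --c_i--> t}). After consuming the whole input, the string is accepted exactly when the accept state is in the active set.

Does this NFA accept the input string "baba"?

Answer: REJECT

Derivation:
S₀ = ε-closure({0}) = {0,2,4}
'b' @ 1: {}  — dead — no transitions
rest 'aba' ignored (set empty)
after full input: {}  (accept=1 not in)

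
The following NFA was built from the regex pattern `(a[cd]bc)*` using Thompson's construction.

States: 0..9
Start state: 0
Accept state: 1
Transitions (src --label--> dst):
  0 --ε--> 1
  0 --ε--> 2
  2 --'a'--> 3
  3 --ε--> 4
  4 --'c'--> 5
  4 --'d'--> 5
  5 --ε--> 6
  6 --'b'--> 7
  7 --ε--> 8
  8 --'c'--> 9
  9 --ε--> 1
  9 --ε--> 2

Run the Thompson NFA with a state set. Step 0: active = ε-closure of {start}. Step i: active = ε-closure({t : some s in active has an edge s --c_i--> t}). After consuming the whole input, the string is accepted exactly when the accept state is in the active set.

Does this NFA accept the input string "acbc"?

Answer: ACCEPT

Derivation:
S₀ = ε-closure({0}) = {0,1,2}
'a' @ 1: {3,4}
'c' @ 2: {5,6}
'b' @ 3: {7,8}
'c' @ 4: {1,2,9}  (accept∈set)
final: {1,2,9}; accept 1 in set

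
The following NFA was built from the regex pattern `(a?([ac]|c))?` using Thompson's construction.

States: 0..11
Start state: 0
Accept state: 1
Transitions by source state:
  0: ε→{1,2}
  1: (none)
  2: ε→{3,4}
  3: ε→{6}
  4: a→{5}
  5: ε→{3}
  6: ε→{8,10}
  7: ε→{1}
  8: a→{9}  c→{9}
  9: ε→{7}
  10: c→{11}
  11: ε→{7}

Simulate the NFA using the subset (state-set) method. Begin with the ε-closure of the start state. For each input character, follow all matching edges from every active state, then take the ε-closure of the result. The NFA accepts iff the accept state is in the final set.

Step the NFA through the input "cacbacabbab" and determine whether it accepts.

S₀ = ε-closure({0}) = {0,1,2,3,4,6,8,10}
'c' @ 1: {1,7,9,11}  ✓accept
'a' @ 2: {}  — state set empty
rest 'cbacabbab' ignored (set empty)
end set {} — state 1 not in

Answer: REJECT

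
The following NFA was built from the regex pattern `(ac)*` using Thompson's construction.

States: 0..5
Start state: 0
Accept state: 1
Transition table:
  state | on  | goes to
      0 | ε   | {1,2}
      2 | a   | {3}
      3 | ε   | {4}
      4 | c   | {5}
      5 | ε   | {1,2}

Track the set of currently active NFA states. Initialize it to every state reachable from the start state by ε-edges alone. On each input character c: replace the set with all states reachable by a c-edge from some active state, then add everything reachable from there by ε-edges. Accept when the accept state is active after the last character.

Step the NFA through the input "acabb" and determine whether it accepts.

S₀ = ε-closure({0}) = {0,1,2}
'a' @ 1: {3,4}
'c' @ 2: {1,2,5}  ✓accept
'a' @ 3: {3,4}
'b' @ 4: {}  — dead — no transitions
rest 'b' ignored (set empty)
final: {}; accept 1 not in set

Answer: REJECT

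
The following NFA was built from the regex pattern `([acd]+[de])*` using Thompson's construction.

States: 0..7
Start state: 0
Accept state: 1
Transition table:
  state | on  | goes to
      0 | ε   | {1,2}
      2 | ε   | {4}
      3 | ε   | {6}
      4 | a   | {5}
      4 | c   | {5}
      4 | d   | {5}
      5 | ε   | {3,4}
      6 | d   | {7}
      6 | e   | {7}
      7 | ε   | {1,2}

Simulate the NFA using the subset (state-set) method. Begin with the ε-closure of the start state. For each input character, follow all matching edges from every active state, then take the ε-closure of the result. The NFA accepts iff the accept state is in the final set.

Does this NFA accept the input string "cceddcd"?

start: ε-closure({0}) = {0,1,2,4}
'c' @ 1: {3,4,5,6}
'c' @ 2: {3,4,5,6}
'e' @ 3: {1,2,4,7}  [accepting]
'd' @ 4: {3,4,5,6}
'd' @ 5: {1,2,3,4,5,6,7}  [accepting]
'c' @ 6: {3,4,5,6}
'd' @ 7: {1,2,3,4,5,6,7}  [accepting]
final: {1,2,3,4,5,6,7}; accept 1 in set

Answer: ACCEPT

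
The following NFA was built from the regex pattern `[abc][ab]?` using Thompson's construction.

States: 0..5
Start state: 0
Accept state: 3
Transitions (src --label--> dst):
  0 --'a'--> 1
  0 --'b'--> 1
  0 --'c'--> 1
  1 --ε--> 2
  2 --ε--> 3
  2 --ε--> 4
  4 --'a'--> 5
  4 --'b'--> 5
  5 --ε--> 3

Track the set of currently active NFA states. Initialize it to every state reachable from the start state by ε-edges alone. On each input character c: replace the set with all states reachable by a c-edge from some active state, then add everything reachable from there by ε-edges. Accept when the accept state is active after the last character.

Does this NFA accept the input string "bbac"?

Answer: REJECT

Trace:
initial (ε-close {0}): {0}
'b' @ 1: {1,2,3,4}  [accepting]
'b' @ 2: {3,5}  [accepting]
'a' @ 3: {}  — no active states
rest 'c' ignored (set empty)
end set {} — state 3 not in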